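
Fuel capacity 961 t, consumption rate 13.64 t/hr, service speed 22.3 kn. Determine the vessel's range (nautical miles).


Formula: endurance = fuel / rate; range = endurance * speed
Step 1 — endurance = 961 / 13.64 = 70.4545 hours
Step 2 — range = 70.4545 * 22.3 ≈ 1571.1 nautical miles (5 s.f.)

1571.1 NM


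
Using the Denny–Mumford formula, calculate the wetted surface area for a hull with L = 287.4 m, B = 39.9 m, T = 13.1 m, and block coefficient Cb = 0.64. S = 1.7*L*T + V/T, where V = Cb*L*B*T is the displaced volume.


Formula: S = 1.7*L*T + V/T with V = Cb*L*B*T, i.e. S = L * (1.7*T + Cb*B)
Step 1 — 1.7*T = 1.7 * 13.1 = 22.27 m
Step 2 — Cb*B = 0.64 * 39.9 = 25.536 m
Step 3 — 1.7*T + Cb*B = 22.27 + 25.536 = 47.806 m
Step 4 — S = 287.4 * 47.806 ≈ 13739 m^2 (5 s.f.)

13739 m^2


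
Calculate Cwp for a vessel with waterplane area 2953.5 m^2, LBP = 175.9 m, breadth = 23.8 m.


Formula: Cwp = Aw / (L * B)
Step 1 — L * B = 175.9 * 23.8 = 4186.42 m^2
Step 2 — Cwp = 2953.5 / 4186.42 ≈ 0.70550 (5 s.f.)

0.70550


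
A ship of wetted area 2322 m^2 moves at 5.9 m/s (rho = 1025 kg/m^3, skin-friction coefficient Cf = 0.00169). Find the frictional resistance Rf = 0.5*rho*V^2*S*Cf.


Formula: Rf = 0.5 * rho * V^2 * S * Cf
Step 1 — V^2 = 5.9^2 = 34.81
Step 2 — 0.5 * rho * V^2 = 0.5 * 1025 * 34.81 = 17840.125
Step 3 — Rf = 17840.125 * 2322 * 0.00169 ≈ 70008 N (5 s.f.)

70008 N


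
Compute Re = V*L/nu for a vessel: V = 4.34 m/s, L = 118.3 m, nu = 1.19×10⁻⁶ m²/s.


Formula: Re = V * L / nu
Step 1 — V * L = 4.34 * 118.3 = 513.422 m^2/s
Step 2 — Re = 513.422 / 1.19e-6 = 4.31e+08

4.31e+08


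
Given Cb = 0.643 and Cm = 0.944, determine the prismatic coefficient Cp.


Formula: Cp = Cb / Cm
Substituting: Cp = 0.643 / 0.944
Result: Cp ≈ 0.68114 (5 s.f.)

0.68114


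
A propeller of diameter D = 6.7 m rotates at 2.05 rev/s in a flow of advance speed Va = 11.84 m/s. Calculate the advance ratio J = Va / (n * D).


Formula: J = Va / (n * D)
Step 1 — n * D = 2.05 * 6.7 = 13.735
Step 2 — J = 11.84 / 13.735 ≈ 0.86203 (5 s.f.)

0.86203


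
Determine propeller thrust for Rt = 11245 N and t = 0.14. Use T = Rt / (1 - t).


Formula: T = Rt / (1 - t)
Step 1 — (1 - t) = 1 - 0.14 = 0.86
Step 2 — T = 11245 / 0.86 ≈ 13076 N (5 s.f.)

13076 N


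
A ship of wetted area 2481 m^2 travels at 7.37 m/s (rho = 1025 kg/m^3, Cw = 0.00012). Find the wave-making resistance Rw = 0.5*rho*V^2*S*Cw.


Formula: Rw = 0.5 * rho * V^2 * S * Cw
Step 1 — V^2 = 7.37^2 = 54.3169
Step 2 — 0.5 * rho * V^2 = 0.5 * 1025 * 54.3169 = 27837.41125
Step 3 — Rw = 27837.41125 * 2481 * 0.00012 ≈ 8287.8 N (5 s.f.)

8287.8 N


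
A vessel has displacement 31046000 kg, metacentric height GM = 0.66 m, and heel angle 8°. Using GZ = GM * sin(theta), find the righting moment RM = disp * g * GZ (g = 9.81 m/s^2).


Formula: GZ = GM * sin(theta); RM = disp * g * GZ
Step 1 — GZ = 0.66 * sin(8°) = 0.66 * 0.139173 = 0.091854 m
Step 2 — RM = 31046000 * 9.81 * 0.091854 ≈ 27975000 N·m (5 s.f.)

27975000 N·m


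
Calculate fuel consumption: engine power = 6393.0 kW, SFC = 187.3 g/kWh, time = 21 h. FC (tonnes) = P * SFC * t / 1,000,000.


Formula: FC (tonnes) = P * SFC * t / 1,000,000
Step 1 — P * SFC * t = 6393.0 * 187.3 * 21 = 25145586.9 g
Step 2 — FC (tonnes) = 25145586.9 / 1,000,000 ≈ 25.146 tonnes (5 s.f.)

25.146 tonnes


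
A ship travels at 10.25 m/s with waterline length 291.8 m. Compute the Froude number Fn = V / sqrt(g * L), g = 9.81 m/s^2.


Formula: Fn = V / sqrt(g * L)
Step 1 — g * L = 9.81 * 291.8 = 2862.558
Step 2 — sqrt(g * L) = sqrt(2862.558) = 53.502878
Step 3 — Fn = 10.25 / 53.502878 ≈ 0.19158 (5 s.f.)

0.19158


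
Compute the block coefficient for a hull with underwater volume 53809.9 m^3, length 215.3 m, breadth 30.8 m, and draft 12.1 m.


Formula: Cb = V / (L * B * T)
Step 1 — L * B * T = 215.3 * 30.8 * 12.1 = 80238.004 m^3
Step 2 — Cb = 53809.9 / 80238.004 ≈ 0.67063 (5 s.f.)

0.67063


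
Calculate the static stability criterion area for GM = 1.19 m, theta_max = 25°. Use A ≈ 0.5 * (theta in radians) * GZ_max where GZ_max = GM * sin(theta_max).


Formula: GZ_max = GM * sin(theta); Area = 0.5 * theta_rad * GZ_max
Step 1 — GZ_max = 1.19 * sin(25°) = 1.19 * 0.422618 = 0.502915 m
Step 2 — theta_rad = 25 * pi/180 = 0.436332 rad
Step 3 — Area = 0.5 * 0.436332 * 0.502915 ≈ 0.10972 m·rad (5 s.f.)

0.10972 m·rad


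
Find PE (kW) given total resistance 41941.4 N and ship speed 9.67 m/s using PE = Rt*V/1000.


Formula: PE = Rt * V / 1000 (kW)
Step 1 — PE (W) = 41941.4 * 9.67 = 405573.338 W
Step 2 — PE (kW) = 405573.338 / 1000 ≈ 405.57 kW (5 s.f.)

405.57 kW


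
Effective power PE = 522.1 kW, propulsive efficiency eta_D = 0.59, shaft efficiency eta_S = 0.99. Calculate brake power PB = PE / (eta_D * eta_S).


Formula: PB = PE / (eta_D * eta_S)
Step 1 — combined efficiency = eta_D * eta_S = 0.59 * 0.99 = 0.5841
Step 2 — PB = 522.1 / 0.5841 ≈ 893.85 kW (5 s.f.)

893.85 kW


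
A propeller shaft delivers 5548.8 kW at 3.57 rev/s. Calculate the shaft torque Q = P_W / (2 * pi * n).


Formula: Q = P_W / (2 * pi * n)
Step 1 — P_W = 5548.8 kW * 1000 = 5548800.0 W
Step 2 — 2 * pi * n = 2 * pi * 3.57 = 22.430972
Step 3 — Q = 5548800.0 / 22.430972 ≈ 247370 N·m (5 s.f.)

247370 N·m


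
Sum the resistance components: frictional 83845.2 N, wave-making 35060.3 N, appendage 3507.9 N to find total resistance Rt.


Formula: Rt = Rf + Rw + Ra
Substituting: Rt = 83845.2 + 35060.3 + 3507.9
Result: Rt = 122413.4 N

122413.4 N


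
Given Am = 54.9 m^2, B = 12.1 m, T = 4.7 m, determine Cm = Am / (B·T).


Formula: Cm = Am / (B * T)
Step 1 — B * T = 12.1 * 4.7 = 56.87 m^2
Step 2 — Cm = 54.9 / 56.87 ≈ 0.96536 (5 s.f.)

0.96536


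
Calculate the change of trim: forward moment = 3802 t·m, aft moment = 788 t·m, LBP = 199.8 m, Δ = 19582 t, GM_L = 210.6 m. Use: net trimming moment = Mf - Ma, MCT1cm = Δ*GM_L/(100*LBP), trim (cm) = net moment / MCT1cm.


Formula: net trimming moment = Mf - Ma; MCT1cm = Δ*GM_L/(100*LBP); trim = net moment / MCT1cm
Step 1 — net trimming moment = 3802 - 788 = 3014 t·m
Step 2 — MCT1cm = 19582 * 210.6 / (100 * 199.8) = 206.4049 t·m/cm
Step 3 — trim = 3014 / 206.4049 ≈ 14.602 cm (5 s.f.)

14.602 cm


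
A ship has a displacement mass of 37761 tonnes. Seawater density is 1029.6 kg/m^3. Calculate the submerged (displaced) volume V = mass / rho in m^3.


Formula: V = mass / rho
Step 1 — convert tonnes to kg: 37761 t * 1000 = 37761000 kg
Step 2 — V = 37761000 / 1029.6 ≈ 36675 m^3 (5 s.f.)

36675 m^3


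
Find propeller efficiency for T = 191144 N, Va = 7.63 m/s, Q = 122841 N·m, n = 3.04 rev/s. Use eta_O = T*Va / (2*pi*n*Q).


Formula: eta = T * Va / (2 * pi * n * Q)
Step 1 — numerator = T * Va = 191144 * 7.63 = 1458428.72
Step 2 — 2 * pi * n = 2 * pi * 3.04 = 19.100883
Step 3 — denominator = 19.100883 * 122841 = 2346371.57
Step 4 — eta = 1458428.72 / 2346371.57 ≈ 0.62157 (5 s.f.)

0.62157


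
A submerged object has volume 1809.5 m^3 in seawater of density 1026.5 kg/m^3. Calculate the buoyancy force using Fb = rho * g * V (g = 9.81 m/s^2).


Formula: Fb = rho * g * V
Substituting: Fb = 1026.5 * 9.81 * 1809.5
Intermediate: 1026.5 * 9.81 = 10069.965
Result: Fb = 10069.965 * 1809.5 ≈ 18222000 N (5 s.f.)

18222000 N


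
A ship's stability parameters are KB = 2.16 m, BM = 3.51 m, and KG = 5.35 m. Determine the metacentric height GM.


Formula: GM = KB + BM - KG
Step 1 — KM = KB + BM = 2.16 + 3.51 = 5.67 m
Step 2 — GM = KM - KG = 5.67 - 5.35 = 0.32 m

0.32 m


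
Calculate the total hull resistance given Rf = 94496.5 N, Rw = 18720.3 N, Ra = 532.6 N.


Formula: Rt = Rf + Rw + Ra
Substituting: Rt = 94496.5 + 18720.3 + 532.6
Result: Rt = 113749.4 N

113749.4 N


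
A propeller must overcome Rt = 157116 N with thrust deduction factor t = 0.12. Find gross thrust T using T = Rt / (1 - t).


Formula: T = Rt / (1 - t)
Step 1 — (1 - t) = 1 - 0.12 = 0.88
Step 2 — T = 157116 / 0.88 ≈ 178540 N (5 s.f.)

178540 N


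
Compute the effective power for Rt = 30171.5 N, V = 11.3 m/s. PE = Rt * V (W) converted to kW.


Formula: PE = Rt * V / 1000 (kW)
Step 1 — PE (W) = 30171.5 * 11.3 = 340937.95 W
Step 2 — PE (kW) = 340937.95 / 1000 ≈ 340.94 kW (5 s.f.)

340.94 kW


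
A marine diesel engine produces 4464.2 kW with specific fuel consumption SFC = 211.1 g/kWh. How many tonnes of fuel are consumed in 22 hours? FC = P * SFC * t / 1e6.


Formula: FC (tonnes) = P * SFC * t / 1,000,000
Step 1 — P * SFC * t = 4464.2 * 211.1 * 22 = 20732637.64 g
Step 2 — FC (tonnes) = 20732637.64 / 1,000,000 ≈ 20.733 tonnes (5 s.f.)

20.733 tonnes


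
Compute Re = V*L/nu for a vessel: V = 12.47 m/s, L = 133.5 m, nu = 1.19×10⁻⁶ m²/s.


Formula: Re = V * L / nu
Step 1 — V * L = 12.47 * 133.5 = 1664.745 m^2/s
Step 2 — Re = 1664.745 / 1.19e-6 = 1.40e+09

1.40e+09


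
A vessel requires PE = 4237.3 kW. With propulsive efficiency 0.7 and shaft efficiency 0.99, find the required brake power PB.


Formula: PB = PE / (eta_D * eta_S)
Step 1 — combined efficiency = eta_D * eta_S = 0.7 * 0.99 = 0.693
Step 2 — PB = 4237.3 / 0.693 ≈ 6114.4 kW (5 s.f.)

6114.4 kW


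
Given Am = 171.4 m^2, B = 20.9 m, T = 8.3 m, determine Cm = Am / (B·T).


Formula: Cm = Am / (B * T)
Step 1 — B * T = 20.9 * 8.3 = 173.47 m^2
Step 2 — Cm = 171.4 / 173.47 ≈ 0.98807 (5 s.f.)

0.98807


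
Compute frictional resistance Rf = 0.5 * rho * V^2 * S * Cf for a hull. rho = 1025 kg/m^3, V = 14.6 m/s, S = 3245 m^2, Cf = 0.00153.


Formula: Rf = 0.5 * rho * V^2 * S * Cf
Step 1 — V^2 = 14.6^2 = 213.16
Step 2 — 0.5 * rho * V^2 = 0.5 * 1025 * 213.16 = 109244.5
Step 3 — Rf = 109244.5 * 3245 * 0.00153 ≈ 542380 N (5 s.f.)

542380 N


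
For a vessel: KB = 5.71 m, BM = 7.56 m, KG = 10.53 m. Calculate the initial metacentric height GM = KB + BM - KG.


Formula: GM = KB + BM - KG
Step 1 — KM = KB + BM = 5.71 + 7.56 = 13.27 m
Step 2 — GM = KM - KG = 13.27 - 10.53 = 2.74 m

2.74 m


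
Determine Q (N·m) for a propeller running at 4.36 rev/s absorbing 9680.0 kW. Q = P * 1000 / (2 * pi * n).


Formula: Q = P_W / (2 * pi * n)
Step 1 — P_W = 9680.0 kW * 1000 = 9680000.0 W
Step 2 — 2 * pi * n = 2 * pi * 4.36 = 27.394688
Step 3 — Q = 9680000.0 / 27.394688 ≈ 353350 N·m (5 s.f.)

353350 N·m


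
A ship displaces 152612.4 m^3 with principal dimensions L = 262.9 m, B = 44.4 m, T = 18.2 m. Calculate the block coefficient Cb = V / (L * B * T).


Formula: Cb = V / (L * B * T)
Step 1 — L * B * T = 262.9 * 44.4 * 18.2 = 212444.232 m^3
Step 2 — Cb = 152612.4 / 212444.232 ≈ 0.71836 (5 s.f.)

0.71836


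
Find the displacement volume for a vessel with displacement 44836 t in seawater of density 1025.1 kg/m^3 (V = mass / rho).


Formula: V = mass / rho
Step 1 — convert tonnes to kg: 44836 t * 1000 = 44836000 kg
Step 2 — V = 44836000 / 1025.1 ≈ 43738 m^3 (5 s.f.)

43738 m^3


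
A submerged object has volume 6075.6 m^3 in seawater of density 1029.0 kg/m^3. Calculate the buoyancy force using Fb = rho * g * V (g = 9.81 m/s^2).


Formula: Fb = rho * g * V
Substituting: Fb = 1029.0 * 9.81 * 6075.6
Intermediate: 1029.0 * 9.81 = 10094.49
Result: Fb = 10094.49 * 6075.6 ≈ 61330000 N (5 s.f.)

61330000 N


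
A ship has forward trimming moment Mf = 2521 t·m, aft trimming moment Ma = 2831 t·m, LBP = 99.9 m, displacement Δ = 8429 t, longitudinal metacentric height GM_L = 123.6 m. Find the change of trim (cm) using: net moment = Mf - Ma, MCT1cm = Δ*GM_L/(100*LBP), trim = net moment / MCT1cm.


Formula: net trimming moment = Mf - Ma; MCT1cm = Δ*GM_L/(100*LBP); trim = net moment / MCT1cm
Step 1 — net trimming moment = 2521 - 2831 = -310 t·m
Step 2 — MCT1cm = 8429 * 123.6 / (100 * 99.9) = 104.2867 t·m/cm
Step 3 — trim = -310 / 104.2867 ≈ -2.9726 cm (5 s.f.)

-2.9726 cm


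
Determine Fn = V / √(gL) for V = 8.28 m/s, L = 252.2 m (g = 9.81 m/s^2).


Formula: Fn = V / sqrt(g * L)
Step 1 — g * L = 9.81 * 252.2 = 2474.082
Step 2 — sqrt(g * L) = sqrt(2474.082) = 49.740145
Step 3 — Fn = 8.28 / 49.740145 ≈ 0.16647 (5 s.f.)

0.16647


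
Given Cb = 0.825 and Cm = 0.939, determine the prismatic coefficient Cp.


Formula: Cp = Cb / Cm
Substituting: Cp = 0.825 / 0.939
Result: Cp ≈ 0.87859 (5 s.f.)

0.87859


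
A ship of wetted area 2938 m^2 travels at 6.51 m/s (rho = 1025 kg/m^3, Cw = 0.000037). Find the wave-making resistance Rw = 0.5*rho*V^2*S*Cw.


Formula: Rw = 0.5 * rho * V^2 * S * Cw
Step 1 — V^2 = 6.51^2 = 42.3801
Step 2 — 0.5 * rho * V^2 = 0.5 * 1025 * 42.3801 = 21719.80125
Step 3 — Rw = 21719.80125 * 2938 * 0.000037 ≈ 2361.1 N (5 s.f.)

2361.1 N


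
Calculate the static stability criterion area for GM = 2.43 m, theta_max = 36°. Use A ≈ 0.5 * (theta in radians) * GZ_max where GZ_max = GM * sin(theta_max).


Formula: GZ_max = GM * sin(theta); Area = 0.5 * theta_rad * GZ_max
Step 1 — GZ_max = 2.43 * sin(36°) = 2.43 * 0.587785 = 1.428318 m
Step 2 — theta_rad = 36 * pi/180 = 0.628319 rad
Step 3 — Area = 0.5 * 0.628319 * 1.428318 ≈ 0.44872 m·rad (5 s.f.)

0.44872 m·rad


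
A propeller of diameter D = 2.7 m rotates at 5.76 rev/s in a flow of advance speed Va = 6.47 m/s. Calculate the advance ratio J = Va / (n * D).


Formula: J = Va / (n * D)
Step 1 — n * D = 5.76 * 2.7 = 15.552
Step 2 — J = 6.47 / 15.552 ≈ 0.41602 (5 s.f.)

0.41602


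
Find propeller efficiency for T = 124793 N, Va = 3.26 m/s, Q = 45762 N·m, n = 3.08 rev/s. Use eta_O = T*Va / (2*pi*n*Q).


Formula: eta = T * Va / (2 * pi * n * Q)
Step 1 — numerator = T * Va = 124793 * 3.26 = 406825.18
Step 2 — 2 * pi * n = 2 * pi * 3.08 = 19.352211
Step 3 — denominator = 19.352211 * 45762 = 885595.88
Step 4 — eta = 406825.18 / 885595.88 ≈ 0.45938 (5 s.f.)

0.45938


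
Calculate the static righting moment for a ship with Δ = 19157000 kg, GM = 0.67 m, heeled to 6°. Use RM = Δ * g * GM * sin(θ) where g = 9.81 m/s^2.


Formula: GZ = GM * sin(theta); RM = disp * g * GZ
Step 1 — GZ = 0.67 * sin(6°) = 0.67 * 0.104528 = 0.070034 m
Step 2 — RM = 19157000 * 9.81 * 0.070034 ≈ 13162000 N·m (5 s.f.)

13162000 N·m


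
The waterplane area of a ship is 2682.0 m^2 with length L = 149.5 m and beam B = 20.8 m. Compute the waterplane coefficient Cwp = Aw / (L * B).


Formula: Cwp = Aw / (L * B)
Step 1 — L * B = 149.5 * 20.8 = 3109.6 m^2
Step 2 — Cwp = 2682.0 / 3109.6 ≈ 0.86249 (5 s.f.)

0.86249


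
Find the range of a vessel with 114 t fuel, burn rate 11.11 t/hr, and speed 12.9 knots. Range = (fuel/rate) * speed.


Formula: endurance = fuel / rate; range = endurance * speed
Step 1 — endurance = 114 / 11.11 = 10.261 hours
Step 2 — range = 10.261 * 12.9 ≈ 132.37 nautical miles (5 s.f.)

132.37 NM


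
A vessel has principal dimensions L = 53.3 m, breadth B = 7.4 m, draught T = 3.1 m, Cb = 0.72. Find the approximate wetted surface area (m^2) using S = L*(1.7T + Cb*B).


Formula: S = 1.7*L*T + V/T with V = Cb*L*B*T, i.e. S = L * (1.7*T + Cb*B)
Step 1 — 1.7*T = 1.7 * 3.1 = 5.27 m
Step 2 — Cb*B = 0.72 * 7.4 = 5.328 m
Step 3 — 1.7*T + Cb*B = 5.27 + 5.328 = 10.598 m
Step 4 — S = 53.3 * 10.598 ≈ 564.87 m^2 (5 s.f.)

564.87 m^2


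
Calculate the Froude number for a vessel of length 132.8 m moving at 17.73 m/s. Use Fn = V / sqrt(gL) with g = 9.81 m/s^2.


Formula: Fn = V / sqrt(g * L)
Step 1 — g * L = 9.81 * 132.8 = 1302.768
Step 2 — sqrt(g * L) = sqrt(1302.768) = 36.093878
Step 3 — Fn = 17.73 / 36.093878 ≈ 0.49122 (5 s.f.)

0.49122


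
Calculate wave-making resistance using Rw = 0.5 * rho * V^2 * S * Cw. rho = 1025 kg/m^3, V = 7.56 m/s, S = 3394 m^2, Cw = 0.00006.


Formula: Rw = 0.5 * rho * V^2 * S * Cw
Step 1 — V^2 = 7.56^2 = 57.1536
Step 2 — 0.5 * rho * V^2 = 0.5 * 1025 * 57.1536 = 29291.22
Step 3 — Rw = 29291.22 * 3394 * 0.00006 ≈ 5964.9 N (5 s.f.)

5964.9 N


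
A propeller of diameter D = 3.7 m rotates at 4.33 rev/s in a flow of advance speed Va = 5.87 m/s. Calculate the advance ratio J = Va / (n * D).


Formula: J = Va / (n * D)
Step 1 — n * D = 4.33 * 3.7 = 16.021
Step 2 — J = 5.87 / 16.021 ≈ 0.36639 (5 s.f.)

0.36639


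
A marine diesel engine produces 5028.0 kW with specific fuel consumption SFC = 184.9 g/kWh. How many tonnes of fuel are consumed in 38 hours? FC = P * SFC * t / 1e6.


Formula: FC (tonnes) = P * SFC * t / 1,000,000
Step 1 — P * SFC * t = 5028.0 * 184.9 * 38 = 35327733.6 g
Step 2 — FC (tonnes) = 35327733.6 / 1,000,000 ≈ 35.328 tonnes (5 s.f.)

35.328 tonnes


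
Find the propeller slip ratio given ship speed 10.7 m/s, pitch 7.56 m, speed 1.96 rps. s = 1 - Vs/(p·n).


Formula: s = 1 - Vs / (p * n)
Step 1 — p * n = 7.56 * 1.96 = 14.8176
Step 2 — Vs / (p*n) = 10.7 / 14.8176 = 0.722114 (6 d.p.)
Step 3 — s = 1 - 0.722114 = 0.277886

0.277886


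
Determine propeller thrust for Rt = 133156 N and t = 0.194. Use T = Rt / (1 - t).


Formula: T = Rt / (1 - t)
Step 1 — (1 - t) = 1 - 0.194 = 0.806
Step 2 — T = 133156 / 0.806 ≈ 165210 N (5 s.f.)

165210 N


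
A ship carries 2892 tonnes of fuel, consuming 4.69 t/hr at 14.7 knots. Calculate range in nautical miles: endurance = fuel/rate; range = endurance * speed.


Formula: endurance = fuel / rate; range = endurance * speed
Step 1 — endurance = 2892 / 4.69 = 616.6311 hours
Step 2 — range = 616.6311 * 14.7 ≈ 9064.5 nautical miles (5 s.f.)

9064.5 NM


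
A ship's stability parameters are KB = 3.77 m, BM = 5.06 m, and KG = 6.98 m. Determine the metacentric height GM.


Formula: GM = KB + BM - KG
Step 1 — KM = KB + BM = 3.77 + 5.06 = 8.83 m
Step 2 — GM = KM - KG = 8.83 - 6.98 = 1.85 m

1.85 m


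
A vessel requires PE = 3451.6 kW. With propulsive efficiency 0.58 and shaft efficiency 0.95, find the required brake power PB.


Formula: PB = PE / (eta_D * eta_S)
Step 1 — combined efficiency = eta_D * eta_S = 0.58 * 0.95 = 0.551
Step 2 — PB = 3451.6 / 0.551 ≈ 6264.2 kW (5 s.f.)

6264.2 kW


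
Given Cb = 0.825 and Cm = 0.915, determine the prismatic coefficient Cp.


Formula: Cp = Cb / Cm
Substituting: Cp = 0.825 / 0.915
Result: Cp ≈ 0.90164 (5 s.f.)

0.90164


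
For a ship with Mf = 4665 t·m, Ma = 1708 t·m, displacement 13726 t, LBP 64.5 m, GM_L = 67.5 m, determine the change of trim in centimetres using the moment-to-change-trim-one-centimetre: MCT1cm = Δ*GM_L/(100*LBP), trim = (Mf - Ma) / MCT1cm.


Formula: net trimming moment = Mf - Ma; MCT1cm = Δ*GM_L/(100*LBP); trim = net moment / MCT1cm
Step 1 — net trimming moment = 4665 - 1708 = 2957 t·m
Step 2 — MCT1cm = 13726 * 67.5 / (100 * 64.5) = 143.6442 t·m/cm
Step 3 — trim = 2957 / 143.6442 ≈ 20.586 cm (5 s.f.)

20.586 cm


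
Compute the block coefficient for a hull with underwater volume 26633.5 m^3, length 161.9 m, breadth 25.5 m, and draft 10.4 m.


Formula: Cb = V / (L * B * T)
Step 1 — L * B * T = 161.9 * 25.5 * 10.4 = 42935.88 m^3
Step 2 — Cb = 26633.5 / 42935.88 ≈ 0.62031 (5 s.f.)

0.62031


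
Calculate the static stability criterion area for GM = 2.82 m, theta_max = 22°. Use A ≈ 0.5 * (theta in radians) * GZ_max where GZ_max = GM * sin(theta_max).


Formula: GZ_max = GM * sin(theta); Area = 0.5 * theta_rad * GZ_max
Step 1 — GZ_max = 2.82 * sin(22°) = 2.82 * 0.374607 = 1.056392 m
Step 2 — theta_rad = 22 * pi/180 = 0.383972 rad
Step 3 — Area = 0.5 * 0.383972 * 1.056392 ≈ 0.20281 m·rad (5 s.f.)

0.20281 m·rad


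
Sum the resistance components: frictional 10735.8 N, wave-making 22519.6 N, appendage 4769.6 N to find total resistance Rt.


Formula: Rt = Rf + Rw + Ra
Substituting: Rt = 10735.8 + 22519.6 + 4769.6
Result: Rt = 38025.0 N

38025.0 N


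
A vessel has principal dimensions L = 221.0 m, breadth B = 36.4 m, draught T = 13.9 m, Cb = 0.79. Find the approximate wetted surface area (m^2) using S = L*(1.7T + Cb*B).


Formula: S = 1.7*L*T + V/T with V = Cb*L*B*T, i.e. S = L * (1.7*T + Cb*B)
Step 1 — 1.7*T = 1.7 * 13.9 = 23.63 m
Step 2 — Cb*B = 0.79 * 36.4 = 28.756 m
Step 3 — 1.7*T + Cb*B = 23.63 + 28.756 = 52.386 m
Step 4 — S = 221.0 * 52.386 ≈ 11577 m^2 (5 s.f.)

11577 m^2


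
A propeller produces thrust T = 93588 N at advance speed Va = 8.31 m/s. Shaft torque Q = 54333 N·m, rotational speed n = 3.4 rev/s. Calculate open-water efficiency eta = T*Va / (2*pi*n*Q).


Formula: eta = T * Va / (2 * pi * n * Q)
Step 1 — numerator = T * Va = 93588 * 8.31 = 777716.28
Step 2 — 2 * pi * n = 2 * pi * 3.4 = 21.36283
Step 3 — denominator = 21.36283 * 54333 = 1160706.64
Step 4 — eta = 777716.28 / 1160706.64 ≈ 0.67004 (5 s.f.)

0.67004


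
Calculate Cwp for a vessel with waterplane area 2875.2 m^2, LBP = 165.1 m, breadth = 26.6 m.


Formula: Cwp = Aw / (L * B)
Step 1 — L * B = 165.1 * 26.6 = 4391.66 m^2
Step 2 — Cwp = 2875.2 / 4391.66 ≈ 0.65470 (5 s.f.)

0.65470


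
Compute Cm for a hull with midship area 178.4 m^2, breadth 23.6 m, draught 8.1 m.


Formula: Cm = Am / (B * T)
Step 1 — B * T = 23.6 * 8.1 = 191.16 m^2
Step 2 — Cm = 178.4 / 191.16 ≈ 0.93325 (5 s.f.)

0.93325


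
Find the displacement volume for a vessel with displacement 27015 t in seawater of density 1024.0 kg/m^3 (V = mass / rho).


Formula: V = mass / rho
Step 1 — convert tonnes to kg: 27015 t * 1000 = 27015000 kg
Step 2 — V = 27015000 / 1024.0 ≈ 26382 m^3 (5 s.f.)

26382 m^3


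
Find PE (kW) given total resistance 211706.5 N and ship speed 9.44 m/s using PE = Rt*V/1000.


Formula: PE = Rt * V / 1000 (kW)
Step 1 — PE (W) = 211706.5 * 9.44 = 1998509.36 W
Step 2 — PE (kW) = 1998509.36 / 1000 ≈ 1998.5 kW (5 s.f.)

1998.5 kW


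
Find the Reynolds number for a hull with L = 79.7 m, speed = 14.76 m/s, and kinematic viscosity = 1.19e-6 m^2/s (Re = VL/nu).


Formula: Re = V * L / nu
Step 1 — V * L = 14.76 * 79.7 = 1176.372 m^2/s
Step 2 — Re = 1176.372 / 1.19e-6 = 9.89e+08

9.89e+08


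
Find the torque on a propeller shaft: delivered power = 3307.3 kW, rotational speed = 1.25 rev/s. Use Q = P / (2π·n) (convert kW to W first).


Formula: Q = P_W / (2 * pi * n)
Step 1 — P_W = 3307.3 kW * 1000 = 3307300.0 W
Step 2 — 2 * pi * n = 2 * pi * 1.25 = 7.853982
Step 3 — Q = 3307300.0 / 7.853982 ≈ 421100 N·m (5 s.f.)

421100 N·m


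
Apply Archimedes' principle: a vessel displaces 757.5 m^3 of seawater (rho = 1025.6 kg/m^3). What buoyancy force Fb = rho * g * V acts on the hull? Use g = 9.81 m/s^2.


Formula: Fb = rho * g * V
Substituting: Fb = 1025.6 * 9.81 * 757.5
Intermediate: 1025.6 * 9.81 = 10061.136
Result: Fb = 10061.136 * 757.5 ≈ 7621300 N (5 s.f.)

7621300 N


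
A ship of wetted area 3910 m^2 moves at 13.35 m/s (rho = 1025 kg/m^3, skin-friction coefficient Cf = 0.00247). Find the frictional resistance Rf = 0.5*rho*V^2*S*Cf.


Formula: Rf = 0.5 * rho * V^2 * S * Cf
Step 1 — V^2 = 13.35^2 = 178.2225
Step 2 — 0.5 * rho * V^2 = 0.5 * 1025 * 178.2225 = 91339.03125
Step 3 — Rf = 91339.03125 * 3910 * 0.00247 ≈ 882120 N (5 s.f.)

882120 N


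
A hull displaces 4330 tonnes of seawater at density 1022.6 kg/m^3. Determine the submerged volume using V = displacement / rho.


Formula: V = mass / rho
Step 1 — convert tonnes to kg: 4330 t * 1000 = 4330000 kg
Step 2 — V = 4330000 / 1022.6 ≈ 4234.3 m^3 (5 s.f.)

4234.3 m^3


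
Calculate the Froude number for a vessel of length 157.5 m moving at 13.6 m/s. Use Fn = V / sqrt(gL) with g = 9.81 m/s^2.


Formula: Fn = V / sqrt(g * L)
Step 1 — g * L = 9.81 * 157.5 = 1545.075
Step 2 — sqrt(g * L) = sqrt(1545.075) = 39.307442
Step 3 — Fn = 13.6 / 39.307442 ≈ 0.34599 (5 s.f.)

0.34599


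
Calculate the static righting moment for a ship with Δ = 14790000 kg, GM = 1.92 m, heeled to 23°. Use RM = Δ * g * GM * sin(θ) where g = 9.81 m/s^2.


Formula: GZ = GM * sin(theta); RM = disp * g * GZ
Step 1 — GZ = 1.92 * sin(23°) = 1.92 * 0.390731 = 0.750204 m
Step 2 — RM = 14790000 * 9.81 * 0.750204 ≈ 108850000 N·m (5 s.f.)

108850000 N·m


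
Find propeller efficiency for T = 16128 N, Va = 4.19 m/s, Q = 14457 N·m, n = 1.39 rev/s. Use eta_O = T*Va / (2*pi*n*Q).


Formula: eta = T * Va / (2 * pi * n * Q)
Step 1 — numerator = T * Va = 16128 * 4.19 = 67576.32
Step 2 — 2 * pi * n = 2 * pi * 1.39 = 8.733628
Step 3 — denominator = 8.733628 * 14457 = 126262.06
Step 4 — eta = 67576.32 / 126262.06 ≈ 0.53521 (5 s.f.)

0.53521


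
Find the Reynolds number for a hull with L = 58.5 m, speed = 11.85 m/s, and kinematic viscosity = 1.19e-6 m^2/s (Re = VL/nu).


Formula: Re = V * L / nu
Step 1 — V * L = 11.85 * 58.5 = 693.225 m^2/s
Step 2 — Re = 693.225 / 1.19e-6 = 5.83e+08

5.83e+08


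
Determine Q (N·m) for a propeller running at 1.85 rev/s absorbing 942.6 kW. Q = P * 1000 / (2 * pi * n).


Formula: Q = P_W / (2 * pi * n)
Step 1 — P_W = 942.6 kW * 1000 = 942600.0 W
Step 2 — 2 * pi * n = 2 * pi * 1.85 = 11.623893
Step 3 — Q = 942600.0 / 11.623893 ≈ 81092 N·m (5 s.f.)

81092 N·m


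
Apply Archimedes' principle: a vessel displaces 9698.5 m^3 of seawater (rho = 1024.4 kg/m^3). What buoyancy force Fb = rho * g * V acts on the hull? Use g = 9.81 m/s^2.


Formula: Fb = rho * g * V
Substituting: Fb = 1024.4 * 9.81 * 9698.5
Intermediate: 1024.4 * 9.81 = 10049.364
Result: Fb = 10049.364 * 9698.5 ≈ 97464000 N (5 s.f.)

97464000 N


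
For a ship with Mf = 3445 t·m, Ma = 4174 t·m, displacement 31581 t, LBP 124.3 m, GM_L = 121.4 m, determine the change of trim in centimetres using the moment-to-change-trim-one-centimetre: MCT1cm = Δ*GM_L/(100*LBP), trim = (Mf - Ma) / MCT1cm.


Formula: net trimming moment = Mf - Ma; MCT1cm = Δ*GM_L/(100*LBP); trim = net moment / MCT1cm
Step 1 — net trimming moment = 3445 - 4174 = -729 t·m
Step 2 — MCT1cm = 31581 * 121.4 / (100 * 124.3) = 308.4419 t·m/cm
Step 3 — trim = -729 / 308.4419 ≈ -2.3635 cm (5 s.f.)

-2.3635 cm


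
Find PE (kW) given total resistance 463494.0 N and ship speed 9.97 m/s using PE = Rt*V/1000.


Formula: PE = Rt * V / 1000 (kW)
Step 1 — PE (W) = 463494.0 * 9.97 = 4621035.18 W
Step 2 — PE (kW) = 4621035.18 / 1000 ≈ 4621.0 kW (5 s.f.)

4621.0 kW


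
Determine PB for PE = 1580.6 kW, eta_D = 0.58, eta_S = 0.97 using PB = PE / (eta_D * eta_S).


Formula: PB = PE / (eta_D * eta_S)
Step 1 — combined efficiency = eta_D * eta_S = 0.58 * 0.97 = 0.5626
Step 2 — PB = 1580.6 / 0.5626 ≈ 2809.5 kW (5 s.f.)

2809.5 kW


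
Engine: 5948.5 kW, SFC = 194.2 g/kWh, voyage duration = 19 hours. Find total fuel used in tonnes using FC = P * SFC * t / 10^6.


Formula: FC (tonnes) = P * SFC * t / 1,000,000
Step 1 — P * SFC * t = 5948.5 * 194.2 * 19 = 21948775.3 g
Step 2 — FC (tonnes) = 21948775.3 / 1,000,000 ≈ 21.949 tonnes (5 s.f.)

21.949 tonnes


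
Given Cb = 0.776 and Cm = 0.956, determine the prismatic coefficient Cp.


Formula: Cp = Cb / Cm
Substituting: Cp = 0.776 / 0.956
Result: Cp ≈ 0.81172 (5 s.f.)

0.81172


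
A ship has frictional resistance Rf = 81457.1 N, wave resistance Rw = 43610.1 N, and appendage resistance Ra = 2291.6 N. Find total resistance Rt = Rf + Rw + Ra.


Formula: Rt = Rf + Rw + Ra
Substituting: Rt = 81457.1 + 43610.1 + 2291.6
Result: Rt = 127358.8 N

127358.8 N


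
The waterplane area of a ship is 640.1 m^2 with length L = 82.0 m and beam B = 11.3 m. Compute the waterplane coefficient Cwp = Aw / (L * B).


Formula: Cwp = Aw / (L * B)
Step 1 — L * B = 82.0 * 11.3 = 926.6 m^2
Step 2 — Cwp = 640.1 / 926.6 ≈ 0.69081 (5 s.f.)

0.69081


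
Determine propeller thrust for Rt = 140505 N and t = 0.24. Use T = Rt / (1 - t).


Formula: T = Rt / (1 - t)
Step 1 — (1 - t) = 1 - 0.24 = 0.76
Step 2 — T = 140505 / 0.76 ≈ 184880 N (5 s.f.)

184880 N


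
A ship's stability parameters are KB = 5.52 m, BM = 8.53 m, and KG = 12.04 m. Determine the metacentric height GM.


Formula: GM = KB + BM - KG
Step 1 — KM = KB + BM = 5.52 + 8.53 = 14.05 m
Step 2 — GM = KM - KG = 14.05 - 12.04 = 2.01 m

2.01 m


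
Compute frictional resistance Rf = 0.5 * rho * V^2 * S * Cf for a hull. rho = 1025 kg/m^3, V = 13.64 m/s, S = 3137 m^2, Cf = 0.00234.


Formula: Rf = 0.5 * rho * V^2 * S * Cf
Step 1 — V^2 = 13.64^2 = 186.0496
Step 2 — 0.5 * rho * V^2 = 0.5 * 1025 * 186.0496 = 95350.42
Step 3 — Rf = 95350.42 * 3137 * 0.00234 ≈ 699930 N (5 s.f.)

699930 N


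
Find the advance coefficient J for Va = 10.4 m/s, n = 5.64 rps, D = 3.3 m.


Formula: J = Va / (n * D)
Step 1 — n * D = 5.64 * 3.3 = 18.612
Step 2 — J = 10.4 / 18.612 ≈ 0.55878 (5 s.f.)

0.55878


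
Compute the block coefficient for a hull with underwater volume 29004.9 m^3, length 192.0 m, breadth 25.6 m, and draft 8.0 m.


Formula: Cb = V / (L * B * T)
Step 1 — L * B * T = 192.0 * 25.6 * 8.0 = 39321.6 m^3
Step 2 — Cb = 29004.9 / 39321.6 ≈ 0.73763 (5 s.f.)

0.73763


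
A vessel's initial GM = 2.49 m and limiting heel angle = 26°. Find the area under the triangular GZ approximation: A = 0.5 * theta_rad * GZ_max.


Formula: GZ_max = GM * sin(theta); Area = 0.5 * theta_rad * GZ_max
Step 1 — GZ_max = 2.49 * sin(26°) = 2.49 * 0.438371 = 1.091544 m
Step 2 — theta_rad = 26 * pi/180 = 0.453786 rad
Step 3 — Area = 0.5 * 0.453786 * 1.091544 ≈ 0.24766 m·rad (5 s.f.)

0.24766 m·rad


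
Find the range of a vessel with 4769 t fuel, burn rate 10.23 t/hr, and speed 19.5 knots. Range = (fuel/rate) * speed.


Formula: endurance = fuel / rate; range = endurance * speed
Step 1 — endurance = 4769 / 10.23 = 466.1779 hours
Step 2 — range = 466.1779 * 19.5 ≈ 9090.5 nautical miles (5 s.f.)

9090.5 NM


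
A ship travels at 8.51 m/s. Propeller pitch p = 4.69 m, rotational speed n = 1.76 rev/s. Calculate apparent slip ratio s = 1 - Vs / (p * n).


Formula: s = 1 - Vs / (p * n)
Step 1 — p * n = 4.69 * 1.76 = 8.2544
Step 2 — Vs / (p*n) = 8.51 / 8.2544 = 1.030965 (6 d.p.)
Step 3 — s = 1 - 1.030965 = -0.030965

-0.030965


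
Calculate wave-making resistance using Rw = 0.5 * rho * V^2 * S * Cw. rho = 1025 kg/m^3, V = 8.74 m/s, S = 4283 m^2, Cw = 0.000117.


Formula: Rw = 0.5 * rho * V^2 * S * Cw
Step 1 — V^2 = 8.74^2 = 76.3876
Step 2 — 0.5 * rho * V^2 = 0.5 * 1025 * 76.3876 = 39148.645
Step 3 — Rw = 39148.645 * 4283 * 0.000117 ≈ 19618 N (5 s.f.)

19618 N


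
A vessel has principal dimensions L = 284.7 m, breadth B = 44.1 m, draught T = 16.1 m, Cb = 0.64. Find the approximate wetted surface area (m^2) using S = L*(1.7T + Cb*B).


Formula: S = 1.7*L*T + V/T with V = Cb*L*B*T, i.e. S = L * (1.7*T + Cb*B)
Step 1 — 1.7*T = 1.7 * 16.1 = 27.37 m
Step 2 — Cb*B = 0.64 * 44.1 = 28.224 m
Step 3 — 1.7*T + Cb*B = 27.37 + 28.224 = 55.594 m
Step 4 — S = 284.7 * 55.594 ≈ 15828 m^2 (5 s.f.)

15828 m^2


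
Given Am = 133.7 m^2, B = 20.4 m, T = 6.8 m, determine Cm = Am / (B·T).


Formula: Cm = Am / (B * T)
Step 1 — B * T = 20.4 * 6.8 = 138.72 m^2
Step 2 — Cm = 133.7 / 138.72 ≈ 0.96381 (5 s.f.)

0.96381


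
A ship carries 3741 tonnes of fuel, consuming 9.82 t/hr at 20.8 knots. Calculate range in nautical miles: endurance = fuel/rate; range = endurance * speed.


Formula: endurance = fuel / rate; range = endurance * speed
Step 1 — endurance = 3741 / 9.82 = 380.9572 hours
Step 2 — range = 380.9572 * 20.8 ≈ 7923.9 nautical miles (5 s.f.)

7923.9 NM


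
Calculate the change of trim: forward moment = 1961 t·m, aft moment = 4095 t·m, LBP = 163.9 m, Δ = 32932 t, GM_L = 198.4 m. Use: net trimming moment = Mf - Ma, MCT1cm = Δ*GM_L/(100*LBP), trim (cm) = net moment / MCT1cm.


Formula: net trimming moment = Mf - Ma; MCT1cm = Δ*GM_L/(100*LBP); trim = net moment / MCT1cm
Step 1 — net trimming moment = 1961 - 4095 = -2134 t·m
Step 2 — MCT1cm = 32932 * 198.4 / (100 * 163.9) = 398.64 t·m/cm
Step 3 — trim = -2134 / 398.64 ≈ -5.3532 cm (5 s.f.)

-5.3532 cm


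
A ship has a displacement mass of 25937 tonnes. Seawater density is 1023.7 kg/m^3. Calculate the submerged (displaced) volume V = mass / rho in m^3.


Formula: V = mass / rho
Step 1 — convert tonnes to kg: 25937 t * 1000 = 25937000 kg
Step 2 — V = 25937000 / 1023.7 ≈ 25337 m^3 (5 s.f.)

25337 m^3


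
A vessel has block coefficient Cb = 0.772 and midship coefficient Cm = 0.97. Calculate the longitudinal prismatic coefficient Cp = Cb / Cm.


Formula: Cp = Cb / Cm
Substituting: Cp = 0.772 / 0.97
Result: Cp ≈ 0.79588 (5 s.f.)

0.79588


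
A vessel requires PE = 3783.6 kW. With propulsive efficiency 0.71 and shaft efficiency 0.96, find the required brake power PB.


Formula: PB = PE / (eta_D * eta_S)
Step 1 — combined efficiency = eta_D * eta_S = 0.71 * 0.96 = 0.6816
Step 2 — PB = 3783.6 / 0.6816 ≈ 5551.1 kW (5 s.f.)

5551.1 kW


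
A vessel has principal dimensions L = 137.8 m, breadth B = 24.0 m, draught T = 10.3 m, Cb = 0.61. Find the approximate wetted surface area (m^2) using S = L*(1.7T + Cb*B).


Formula: S = 1.7*L*T + V/T with V = Cb*L*B*T, i.e. S = L * (1.7*T + Cb*B)
Step 1 — 1.7*T = 1.7 * 10.3 = 17.51 m
Step 2 — Cb*B = 0.61 * 24.0 = 14.64 m
Step 3 — 1.7*T + Cb*B = 17.51 + 14.64 = 32.15 m
Step 4 — S = 137.8 * 32.15 ≈ 4430.3 m^2 (5 s.f.)

4430.3 m^2


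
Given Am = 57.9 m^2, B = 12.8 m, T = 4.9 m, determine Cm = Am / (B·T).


Formula: Cm = Am / (B * T)
Step 1 — B * T = 12.8 * 4.9 = 62.72 m^2
Step 2 — Cm = 57.9 / 62.72 ≈ 0.92315 (5 s.f.)

0.92315


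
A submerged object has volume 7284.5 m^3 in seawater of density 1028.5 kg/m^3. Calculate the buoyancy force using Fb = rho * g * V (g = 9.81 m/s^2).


Formula: Fb = rho * g * V
Substituting: Fb = 1028.5 * 9.81 * 7284.5
Intermediate: 1028.5 * 9.81 = 10089.585
Result: Fb = 10089.585 * 7284.5 ≈ 73498000 N (5 s.f.)

73498000 N


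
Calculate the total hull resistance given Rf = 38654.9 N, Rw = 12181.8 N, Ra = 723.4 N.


Formula: Rt = Rf + Rw + Ra
Substituting: Rt = 38654.9 + 12181.8 + 723.4
Result: Rt = 51560.1 N

51560.1 N


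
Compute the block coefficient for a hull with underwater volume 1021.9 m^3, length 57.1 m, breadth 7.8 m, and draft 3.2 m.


Formula: Cb = V / (L * B * T)
Step 1 — L * B * T = 57.1 * 7.8 * 3.2 = 1425.216 m^3
Step 2 — Cb = 1021.9 / 1425.216 ≈ 0.71701 (5 s.f.)

0.71701


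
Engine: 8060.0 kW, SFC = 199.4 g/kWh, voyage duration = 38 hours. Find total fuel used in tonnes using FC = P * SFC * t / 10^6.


Formula: FC (tonnes) = P * SFC * t / 1,000,000
Step 1 — P * SFC * t = 8060.0 * 199.4 * 38 = 61072232.0 g
Step 2 — FC (tonnes) = 61072232.0 / 1,000,000 ≈ 61.072 tonnes (5 s.f.)

61.072 tonnes


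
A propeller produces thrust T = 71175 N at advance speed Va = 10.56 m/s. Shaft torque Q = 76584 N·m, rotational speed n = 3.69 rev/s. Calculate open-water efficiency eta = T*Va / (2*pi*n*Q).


Formula: eta = T * Va / (2 * pi * n * Q)
Step 1 — numerator = T * Va = 71175 * 10.56 = 751608.0
Step 2 — 2 * pi * n = 2 * pi * 3.69 = 23.184954
Step 3 — denominator = 23.184954 * 76584 = 1775596.52
Step 4 — eta = 751608.0 / 1775596.52 ≈ 0.42330 (5 s.f.)

0.42330


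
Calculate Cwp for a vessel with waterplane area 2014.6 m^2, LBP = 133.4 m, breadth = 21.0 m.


Formula: Cwp = Aw / (L * B)
Step 1 — L * B = 133.4 * 21.0 = 2801.4 m^2
Step 2 — Cwp = 2014.6 / 2801.4 ≈ 0.71914 (5 s.f.)

0.71914


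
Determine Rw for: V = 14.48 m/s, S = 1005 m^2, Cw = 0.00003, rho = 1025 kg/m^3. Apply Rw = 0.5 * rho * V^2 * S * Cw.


Formula: Rw = 0.5 * rho * V^2 * S * Cw
Step 1 — V^2 = 14.48^2 = 209.6704
Step 2 — 0.5 * rho * V^2 = 0.5 * 1025 * 209.6704 = 107456.08
Step 3 — Rw = 107456.08 * 1005 * 0.00003 ≈ 3239.8 N (5 s.f.)

3239.8 N


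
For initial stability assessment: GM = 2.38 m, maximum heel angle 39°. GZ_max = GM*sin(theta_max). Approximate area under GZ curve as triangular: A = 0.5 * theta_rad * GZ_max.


Formula: GZ_max = GM * sin(theta); Area = 0.5 * theta_rad * GZ_max
Step 1 — GZ_max = 2.38 * sin(39°) = 2.38 * 0.62932 = 1.497782 m
Step 2 — theta_rad = 39 * pi/180 = 0.680678 rad
Step 3 — Area = 0.5 * 0.680678 * 1.497782 ≈ 0.50975 m·rad (5 s.f.)

0.50975 m·rad


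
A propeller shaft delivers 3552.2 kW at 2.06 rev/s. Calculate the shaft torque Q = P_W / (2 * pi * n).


Formula: Q = P_W / (2 * pi * n)
Step 1 — P_W = 3552.2 kW * 1000 = 3552200.0 W
Step 2 — 2 * pi * n = 2 * pi * 2.06 = 12.943362
Step 3 — Q = 3552200.0 / 12.943362 ≈ 274440 N·m (5 s.f.)

274440 N·m


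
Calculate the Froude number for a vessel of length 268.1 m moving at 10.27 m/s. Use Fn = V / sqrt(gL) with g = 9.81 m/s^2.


Formula: Fn = V / sqrt(g * L)
Step 1 — g * L = 9.81 * 268.1 = 2630.061
Step 2 — sqrt(g * L) = sqrt(2630.061) = 51.28412
Step 3 — Fn = 10.27 / 51.28412 ≈ 0.20026 (5 s.f.)

0.20026


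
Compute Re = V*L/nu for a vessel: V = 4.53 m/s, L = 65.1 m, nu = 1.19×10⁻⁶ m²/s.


Formula: Re = V * L / nu
Step 1 — V * L = 4.53 * 65.1 = 294.903 m^2/s
Step 2 — Re = 294.903 / 1.19e-6 = 2.48e+08

2.48e+08


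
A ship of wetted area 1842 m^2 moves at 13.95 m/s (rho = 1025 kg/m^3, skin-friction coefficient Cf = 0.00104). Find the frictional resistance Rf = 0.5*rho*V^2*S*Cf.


Formula: Rf = 0.5 * rho * V^2 * S * Cf
Step 1 — V^2 = 13.95^2 = 194.6025
Step 2 — 0.5 * rho * V^2 = 0.5 * 1025 * 194.6025 = 99733.78125
Step 3 — Rf = 99733.78125 * 1842 * 0.00104 ≈ 191060 N (5 s.f.)

191060 N


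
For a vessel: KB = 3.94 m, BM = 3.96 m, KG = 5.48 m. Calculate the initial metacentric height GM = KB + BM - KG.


Formula: GM = KB + BM - KG
Step 1 — KM = KB + BM = 3.94 + 3.96 = 7.9 m
Step 2 — GM = KM - KG = 7.9 - 5.48 = 2.42 m

2.42 m


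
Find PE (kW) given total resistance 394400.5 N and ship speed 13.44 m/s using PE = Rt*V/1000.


Formula: PE = Rt * V / 1000 (kW)
Step 1 — PE (W) = 394400.5 * 13.44 = 5300742.72 W
Step 2 — PE (kW) = 5300742.72 / 1000 ≈ 5300.7 kW (5 s.f.)

5300.7 kW


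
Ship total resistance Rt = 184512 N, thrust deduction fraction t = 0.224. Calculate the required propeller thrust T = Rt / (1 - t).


Formula: T = Rt / (1 - t)
Step 1 — (1 - t) = 1 - 0.224 = 0.776
Step 2 — T = 184512 / 0.776 ≈ 237770 N (5 s.f.)

237770 N


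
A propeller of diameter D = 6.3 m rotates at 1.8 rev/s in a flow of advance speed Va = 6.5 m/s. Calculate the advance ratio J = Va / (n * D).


Formula: J = Va / (n * D)
Step 1 — n * D = 1.8 * 6.3 = 11.34
Step 2 — J = 6.5 / 11.34 ≈ 0.57319 (5 s.f.)

0.57319


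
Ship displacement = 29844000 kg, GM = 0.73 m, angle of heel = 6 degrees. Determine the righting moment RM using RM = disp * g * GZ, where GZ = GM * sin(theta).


Formula: GZ = GM * sin(theta); RM = disp * g * GZ
Step 1 — GZ = 0.73 * sin(6°) = 0.73 * 0.104528 = 0.076305 m
Step 2 — RM = 29844000 * 9.81 * 0.076305 ≈ 22340000 N·m (5 s.f.)

22340000 N·m


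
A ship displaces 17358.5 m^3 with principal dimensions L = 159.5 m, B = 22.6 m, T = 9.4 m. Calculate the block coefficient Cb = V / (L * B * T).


Formula: Cb = V / (L * B * T)
Step 1 — L * B * T = 159.5 * 22.6 * 9.4 = 33884.18 m^3
Step 2 — Cb = 17358.5 / 33884.18 ≈ 0.51229 (5 s.f.)

0.51229


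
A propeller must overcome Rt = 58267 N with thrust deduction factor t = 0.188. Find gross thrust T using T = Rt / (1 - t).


Formula: T = Rt / (1 - t)
Step 1 — (1 - t) = 1 - 0.188 = 0.812
Step 2 — T = 58267 / 0.812 ≈ 71757 N (5 s.f.)

71757 N


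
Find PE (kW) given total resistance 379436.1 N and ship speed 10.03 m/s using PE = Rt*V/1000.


Formula: PE = Rt * V / 1000 (kW)
Step 1 — PE (W) = 379436.1 * 10.03 = 3805744.083 W
Step 2 — PE (kW) = 3805744.083 / 1000 ≈ 3805.7 kW (5 s.f.)

3805.7 kW


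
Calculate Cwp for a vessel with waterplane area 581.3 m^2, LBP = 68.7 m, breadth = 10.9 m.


Formula: Cwp = Aw / (L * B)
Step 1 — L * B = 68.7 * 10.9 = 748.83 m^2
Step 2 — Cwp = 581.3 / 748.83 ≈ 0.77628 (5 s.f.)

0.77628
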